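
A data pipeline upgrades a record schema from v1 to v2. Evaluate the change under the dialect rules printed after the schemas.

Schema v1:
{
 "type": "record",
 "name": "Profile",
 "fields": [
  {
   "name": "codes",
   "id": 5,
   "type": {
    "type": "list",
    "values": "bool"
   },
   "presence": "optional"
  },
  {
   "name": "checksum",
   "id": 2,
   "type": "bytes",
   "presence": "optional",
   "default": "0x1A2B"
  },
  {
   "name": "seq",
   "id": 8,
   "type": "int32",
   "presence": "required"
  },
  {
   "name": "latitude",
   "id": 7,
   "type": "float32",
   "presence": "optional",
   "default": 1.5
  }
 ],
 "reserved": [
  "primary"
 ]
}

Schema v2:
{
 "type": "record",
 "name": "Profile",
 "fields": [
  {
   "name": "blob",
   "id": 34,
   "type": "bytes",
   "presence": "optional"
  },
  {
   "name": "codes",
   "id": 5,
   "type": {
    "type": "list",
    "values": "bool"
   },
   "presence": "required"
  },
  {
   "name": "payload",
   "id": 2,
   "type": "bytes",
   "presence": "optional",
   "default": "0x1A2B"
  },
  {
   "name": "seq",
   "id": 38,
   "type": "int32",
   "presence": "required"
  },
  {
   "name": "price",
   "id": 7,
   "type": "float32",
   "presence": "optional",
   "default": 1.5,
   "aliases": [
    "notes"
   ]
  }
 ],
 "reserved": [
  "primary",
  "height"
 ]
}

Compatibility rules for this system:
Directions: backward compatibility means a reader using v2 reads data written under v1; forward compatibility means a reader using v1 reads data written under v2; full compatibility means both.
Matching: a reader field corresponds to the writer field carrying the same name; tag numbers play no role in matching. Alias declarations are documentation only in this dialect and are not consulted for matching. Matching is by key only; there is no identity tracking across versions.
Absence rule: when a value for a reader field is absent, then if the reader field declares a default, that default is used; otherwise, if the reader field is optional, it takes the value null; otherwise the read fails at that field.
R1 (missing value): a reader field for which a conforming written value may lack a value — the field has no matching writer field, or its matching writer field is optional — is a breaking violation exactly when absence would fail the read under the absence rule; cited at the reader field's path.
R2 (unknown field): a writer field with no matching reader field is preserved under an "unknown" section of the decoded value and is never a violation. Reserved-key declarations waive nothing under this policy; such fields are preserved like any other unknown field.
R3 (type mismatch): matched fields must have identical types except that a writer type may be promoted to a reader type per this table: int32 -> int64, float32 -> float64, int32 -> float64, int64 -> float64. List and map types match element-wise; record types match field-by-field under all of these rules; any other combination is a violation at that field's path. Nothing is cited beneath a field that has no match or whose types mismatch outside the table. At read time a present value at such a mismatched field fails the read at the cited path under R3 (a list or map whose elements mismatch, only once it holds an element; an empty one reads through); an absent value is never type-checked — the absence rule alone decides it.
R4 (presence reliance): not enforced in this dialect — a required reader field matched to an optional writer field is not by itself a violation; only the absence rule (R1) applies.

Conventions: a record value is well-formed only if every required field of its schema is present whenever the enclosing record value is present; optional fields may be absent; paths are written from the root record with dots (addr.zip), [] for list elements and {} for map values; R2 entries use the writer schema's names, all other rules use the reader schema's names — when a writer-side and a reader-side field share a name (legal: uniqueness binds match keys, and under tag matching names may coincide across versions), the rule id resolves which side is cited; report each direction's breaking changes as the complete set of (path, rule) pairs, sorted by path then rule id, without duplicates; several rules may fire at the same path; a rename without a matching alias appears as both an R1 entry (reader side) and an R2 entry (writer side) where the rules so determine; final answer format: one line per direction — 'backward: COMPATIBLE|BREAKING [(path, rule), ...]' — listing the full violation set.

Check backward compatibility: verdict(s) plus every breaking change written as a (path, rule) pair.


backward: BREAKING [(codes, R1)]

in Profile below, arrows point writer -> reader
backward on Profile — v2 reading data written by v1:
  no writer field matches reader blob
  list<bool> -> list<bool>, writer optional: codes aligns to codes
  no writer field matches reader payload
  int32 -> int32, writer required: seq aligns to seq
  no writer field matches reader price
  checksum (writer side), unknown to reader
  latitude (writer side), unknown to reader
  R1 fires at codes
  => backward: BREAKING (1)
checking off the Profile differences that do not matter here:
  renamed field checksum to payload in record Profile -> inert for the asked Profile verdict: nothing fires
  renamed field latitude to price in record Profile -> inert for the asked Profile verdict: nothing fires
  field seq in record Profile: tag 8 changed to 38 -> inert for the asked Profile verdict: nothing fires
  added field blob to record Profile: optional bytes, tag 34 (in v2 it sits immediately before codes) -> inert for the asked Profile verdict: nothing fires


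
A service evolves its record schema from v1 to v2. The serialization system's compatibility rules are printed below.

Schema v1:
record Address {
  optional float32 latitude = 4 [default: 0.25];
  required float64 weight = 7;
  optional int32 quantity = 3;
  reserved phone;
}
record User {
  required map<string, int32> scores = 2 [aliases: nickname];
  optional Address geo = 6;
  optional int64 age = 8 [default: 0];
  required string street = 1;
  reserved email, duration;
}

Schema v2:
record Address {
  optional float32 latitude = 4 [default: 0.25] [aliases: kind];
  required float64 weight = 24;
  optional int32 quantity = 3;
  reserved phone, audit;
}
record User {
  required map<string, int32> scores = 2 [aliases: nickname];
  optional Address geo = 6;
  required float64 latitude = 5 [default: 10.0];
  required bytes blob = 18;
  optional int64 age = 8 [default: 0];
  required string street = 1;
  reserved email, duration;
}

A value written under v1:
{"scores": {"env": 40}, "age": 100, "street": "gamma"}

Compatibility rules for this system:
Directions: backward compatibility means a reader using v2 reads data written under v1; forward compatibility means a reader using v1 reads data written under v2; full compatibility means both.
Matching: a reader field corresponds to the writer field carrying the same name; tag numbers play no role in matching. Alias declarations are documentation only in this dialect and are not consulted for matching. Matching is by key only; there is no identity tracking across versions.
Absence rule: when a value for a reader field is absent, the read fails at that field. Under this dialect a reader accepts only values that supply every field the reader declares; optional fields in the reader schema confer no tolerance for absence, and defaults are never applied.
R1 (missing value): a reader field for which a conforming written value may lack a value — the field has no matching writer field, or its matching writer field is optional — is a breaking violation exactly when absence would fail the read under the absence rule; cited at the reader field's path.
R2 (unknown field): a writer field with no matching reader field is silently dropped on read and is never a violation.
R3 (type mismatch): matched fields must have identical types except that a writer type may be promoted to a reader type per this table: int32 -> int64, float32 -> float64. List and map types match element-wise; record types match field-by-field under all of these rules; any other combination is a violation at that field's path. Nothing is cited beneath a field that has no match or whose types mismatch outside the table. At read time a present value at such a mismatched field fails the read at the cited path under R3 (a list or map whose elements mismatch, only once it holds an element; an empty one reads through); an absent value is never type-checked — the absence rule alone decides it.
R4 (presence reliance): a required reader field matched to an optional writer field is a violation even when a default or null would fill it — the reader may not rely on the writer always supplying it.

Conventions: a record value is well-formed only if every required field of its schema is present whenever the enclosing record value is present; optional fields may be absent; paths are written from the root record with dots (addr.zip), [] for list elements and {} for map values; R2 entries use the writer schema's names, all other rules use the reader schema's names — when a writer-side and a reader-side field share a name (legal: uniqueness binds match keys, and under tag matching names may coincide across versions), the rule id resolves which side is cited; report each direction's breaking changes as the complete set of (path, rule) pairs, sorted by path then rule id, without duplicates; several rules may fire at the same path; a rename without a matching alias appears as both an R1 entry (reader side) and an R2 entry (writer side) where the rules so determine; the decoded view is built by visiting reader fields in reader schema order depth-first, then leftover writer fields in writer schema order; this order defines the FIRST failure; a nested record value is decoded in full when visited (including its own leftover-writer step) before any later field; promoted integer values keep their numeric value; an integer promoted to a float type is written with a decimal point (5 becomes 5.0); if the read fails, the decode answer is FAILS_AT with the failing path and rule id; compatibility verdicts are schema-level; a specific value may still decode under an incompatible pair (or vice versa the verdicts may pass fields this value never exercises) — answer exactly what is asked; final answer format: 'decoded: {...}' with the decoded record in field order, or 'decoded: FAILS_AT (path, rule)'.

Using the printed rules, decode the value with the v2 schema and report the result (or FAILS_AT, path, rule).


in User below, arrows point writer -> reader
decoding the User value with the v2 reader:
  scores := {"env": 40}
  read fails at geo under R1 (no fill)
  => FAILS_AT (geo, R1)
the rest of the User diff is inert for this question:
  added field blob to record User: required bytes, tag 18 (in v2 it sits immediately before age) -> schema-level compatibility only; this User value's decode is unchanged
  added field latitude to record User: required float64, tag 5, default 10.0 (in v2 it sits immediately before age) -> schema-level compatibility only; this User value's decode is unchanged
  field weight in record Address: tag 7 changed to 24 -> inert under this dialect — no rule fires on User and the result does not move

decoded: FAILS_AT (geo, R1)


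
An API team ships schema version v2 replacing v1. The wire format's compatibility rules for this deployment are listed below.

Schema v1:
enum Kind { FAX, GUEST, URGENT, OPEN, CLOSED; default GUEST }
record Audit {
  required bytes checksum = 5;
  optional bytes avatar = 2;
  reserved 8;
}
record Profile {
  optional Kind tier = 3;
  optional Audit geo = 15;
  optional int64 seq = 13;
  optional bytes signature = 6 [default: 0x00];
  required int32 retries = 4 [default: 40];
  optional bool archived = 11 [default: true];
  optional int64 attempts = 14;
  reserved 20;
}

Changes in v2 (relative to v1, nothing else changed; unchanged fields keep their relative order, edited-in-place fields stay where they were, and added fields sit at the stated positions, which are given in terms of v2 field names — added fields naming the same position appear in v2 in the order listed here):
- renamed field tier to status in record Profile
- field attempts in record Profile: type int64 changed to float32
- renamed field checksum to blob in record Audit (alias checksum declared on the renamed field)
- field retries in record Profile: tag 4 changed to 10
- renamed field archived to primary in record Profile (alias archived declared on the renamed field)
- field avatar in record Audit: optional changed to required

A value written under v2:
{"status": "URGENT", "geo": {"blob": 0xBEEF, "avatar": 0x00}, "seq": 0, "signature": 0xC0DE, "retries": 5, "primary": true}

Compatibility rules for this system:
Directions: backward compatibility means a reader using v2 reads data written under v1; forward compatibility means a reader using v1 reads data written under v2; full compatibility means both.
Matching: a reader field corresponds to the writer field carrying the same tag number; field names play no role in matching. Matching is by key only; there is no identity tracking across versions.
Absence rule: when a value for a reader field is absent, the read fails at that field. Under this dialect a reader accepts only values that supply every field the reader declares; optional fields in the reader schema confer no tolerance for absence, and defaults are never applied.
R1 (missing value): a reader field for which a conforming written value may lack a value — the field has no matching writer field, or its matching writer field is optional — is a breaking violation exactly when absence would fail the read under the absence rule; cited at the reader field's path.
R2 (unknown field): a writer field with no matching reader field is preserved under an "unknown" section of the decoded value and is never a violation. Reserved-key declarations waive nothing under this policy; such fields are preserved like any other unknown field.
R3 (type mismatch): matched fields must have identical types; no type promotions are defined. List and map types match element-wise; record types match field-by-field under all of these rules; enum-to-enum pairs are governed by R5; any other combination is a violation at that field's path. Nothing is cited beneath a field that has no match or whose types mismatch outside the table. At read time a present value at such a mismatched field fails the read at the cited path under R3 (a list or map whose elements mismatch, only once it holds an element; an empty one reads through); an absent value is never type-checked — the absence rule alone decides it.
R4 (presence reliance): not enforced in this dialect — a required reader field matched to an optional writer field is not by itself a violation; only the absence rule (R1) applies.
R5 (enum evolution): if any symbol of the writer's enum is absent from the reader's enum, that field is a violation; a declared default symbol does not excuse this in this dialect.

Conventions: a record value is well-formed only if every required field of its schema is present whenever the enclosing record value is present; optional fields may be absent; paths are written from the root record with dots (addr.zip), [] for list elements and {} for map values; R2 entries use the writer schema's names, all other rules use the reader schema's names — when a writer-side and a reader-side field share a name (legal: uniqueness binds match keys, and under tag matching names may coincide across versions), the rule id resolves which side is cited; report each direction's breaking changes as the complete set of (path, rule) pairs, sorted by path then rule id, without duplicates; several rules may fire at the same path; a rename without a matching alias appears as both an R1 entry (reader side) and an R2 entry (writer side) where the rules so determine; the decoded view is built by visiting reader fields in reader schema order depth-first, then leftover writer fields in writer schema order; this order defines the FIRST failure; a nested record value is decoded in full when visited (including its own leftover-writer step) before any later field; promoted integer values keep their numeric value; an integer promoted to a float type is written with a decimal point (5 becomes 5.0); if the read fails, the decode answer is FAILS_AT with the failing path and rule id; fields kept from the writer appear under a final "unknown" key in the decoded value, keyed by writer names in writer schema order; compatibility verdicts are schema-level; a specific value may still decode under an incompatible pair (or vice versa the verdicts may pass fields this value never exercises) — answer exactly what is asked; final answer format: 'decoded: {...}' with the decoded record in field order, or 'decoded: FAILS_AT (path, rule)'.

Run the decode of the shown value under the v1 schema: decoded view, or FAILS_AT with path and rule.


decoded: FAILS_AT (retries, R1)

each type pair in Profile: writer, then reader
decode (reader v1):
  tier := "URGENT" (from writer status)
  geo.checksum := 0xBEEF (from writer blob)
  geo.avatar := 0x00
  seq := 0
  signature := 0xC0DE
  read fails at retries under R1 (no fill)
  => FAILS_AT (retries, R1)
diffs on Profile not affecting the asked answer:
  renamed field tier to status in record Profile -> shifts the Profile verdicts, not this decode
  field attempts in record Profile: type int64 changed to float32 -> shifts the Profile verdicts, not this decode
  renamed field checksum to blob in record Audit (alias checksum declared on the renamed field) -> no rule fires on it and the decoded Profile view is identical with or without it
  renamed field archived to primary in record Profile (alias archived declared on the renamed field) -> shifts the Profile verdicts, not this decode
  field avatar in record Audit: optional changed to required -> shifts the Profile verdicts, not this decode


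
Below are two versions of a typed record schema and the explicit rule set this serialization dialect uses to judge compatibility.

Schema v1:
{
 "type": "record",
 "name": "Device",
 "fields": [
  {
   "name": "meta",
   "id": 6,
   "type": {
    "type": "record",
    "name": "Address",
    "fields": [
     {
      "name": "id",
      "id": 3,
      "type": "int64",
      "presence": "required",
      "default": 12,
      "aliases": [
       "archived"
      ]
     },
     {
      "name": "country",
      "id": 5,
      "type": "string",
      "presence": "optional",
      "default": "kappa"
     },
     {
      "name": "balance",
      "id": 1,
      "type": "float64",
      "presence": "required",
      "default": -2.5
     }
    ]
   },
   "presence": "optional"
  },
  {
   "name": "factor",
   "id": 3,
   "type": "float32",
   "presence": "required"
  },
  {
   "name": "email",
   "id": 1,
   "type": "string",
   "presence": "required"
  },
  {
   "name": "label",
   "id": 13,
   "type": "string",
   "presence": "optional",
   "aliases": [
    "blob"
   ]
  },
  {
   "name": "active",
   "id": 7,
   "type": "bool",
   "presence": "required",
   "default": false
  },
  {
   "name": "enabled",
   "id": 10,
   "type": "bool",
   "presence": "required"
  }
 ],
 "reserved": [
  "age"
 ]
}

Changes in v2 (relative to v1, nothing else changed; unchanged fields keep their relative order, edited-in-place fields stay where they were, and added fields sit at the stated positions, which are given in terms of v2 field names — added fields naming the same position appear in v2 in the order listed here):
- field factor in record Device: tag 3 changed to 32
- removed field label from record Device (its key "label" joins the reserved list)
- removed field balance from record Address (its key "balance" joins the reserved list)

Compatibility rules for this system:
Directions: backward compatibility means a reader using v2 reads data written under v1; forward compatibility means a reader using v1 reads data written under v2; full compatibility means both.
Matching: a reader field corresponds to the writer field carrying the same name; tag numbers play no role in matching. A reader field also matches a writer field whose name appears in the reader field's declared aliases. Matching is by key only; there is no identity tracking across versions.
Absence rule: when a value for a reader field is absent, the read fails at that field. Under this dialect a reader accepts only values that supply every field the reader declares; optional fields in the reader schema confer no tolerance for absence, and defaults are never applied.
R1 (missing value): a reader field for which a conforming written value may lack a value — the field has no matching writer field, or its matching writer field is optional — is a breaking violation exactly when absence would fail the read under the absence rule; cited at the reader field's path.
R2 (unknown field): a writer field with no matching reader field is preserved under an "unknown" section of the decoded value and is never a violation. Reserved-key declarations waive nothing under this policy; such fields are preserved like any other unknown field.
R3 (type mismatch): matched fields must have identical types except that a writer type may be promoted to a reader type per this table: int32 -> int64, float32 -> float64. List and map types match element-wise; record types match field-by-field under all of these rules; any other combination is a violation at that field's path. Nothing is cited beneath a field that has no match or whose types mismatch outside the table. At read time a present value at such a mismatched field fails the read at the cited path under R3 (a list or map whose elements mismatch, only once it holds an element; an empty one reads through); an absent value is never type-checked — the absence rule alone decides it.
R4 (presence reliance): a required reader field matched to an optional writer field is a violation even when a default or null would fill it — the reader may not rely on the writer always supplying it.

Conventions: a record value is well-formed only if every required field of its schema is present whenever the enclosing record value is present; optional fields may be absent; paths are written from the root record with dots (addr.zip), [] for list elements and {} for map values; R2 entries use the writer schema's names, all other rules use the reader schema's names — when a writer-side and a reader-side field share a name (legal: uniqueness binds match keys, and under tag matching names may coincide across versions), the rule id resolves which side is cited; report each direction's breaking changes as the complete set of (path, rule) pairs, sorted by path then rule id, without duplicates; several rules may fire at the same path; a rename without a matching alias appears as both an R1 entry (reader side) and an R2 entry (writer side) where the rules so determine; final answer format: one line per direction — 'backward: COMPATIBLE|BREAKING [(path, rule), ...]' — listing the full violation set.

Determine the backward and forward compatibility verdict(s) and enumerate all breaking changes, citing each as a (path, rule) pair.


backward: BREAKING [(meta, R1), (meta.country, R1)]; forward: BREAKING [(label, R1), (meta, R1), (meta.balance, R1), (meta.country, R1)]

each type pair in Device: writer, then reader
backward analysis of Device with v2 as reader and v1 as writer:
  meta <- meta (Address -> Address, writer optional)
  factor <- factor (float32 -> float32, writer required)
  email <- email (string -> string, writer required)
  active <- active (bool -> bool, writer required)
  enabled <- enabled (bool -> bool, writer required)
  label (writer side), unknown to reader
  meta.id <- meta.id (int64 -> int64, writer required)
  meta.country <- meta.country (string -> string, writer optional)
  meta.balance (writer side), unknown to reader
  rule R1 violated at meta
  rule R1 violated at meta.country
  => backward verdict for Device: BREAKING, 2 violation(s)
forward analysis of Device with v1 as reader and v2 as writer:
  meta <- meta (Address -> Address, writer optional)
  factor <- factor (float32 -> float32, writer required)
  email <- email (string -> string, writer required)
  label: no writer match
  active <- active (bool -> bool, writer required)
  enabled <- enabled (bool -> bool, writer required)
  meta.id <- meta.id (int64 -> int64, writer required)
  meta.country <- meta.country (string -> string, writer optional)
  meta.balance: no writer match
  rule R1 violated at label
  rule R1 violated at meta
  rule R1 violated at meta.balance
  rule R1 violated at meta.country
  => forward verdict for Device: BREAKING, 4 violation(s)


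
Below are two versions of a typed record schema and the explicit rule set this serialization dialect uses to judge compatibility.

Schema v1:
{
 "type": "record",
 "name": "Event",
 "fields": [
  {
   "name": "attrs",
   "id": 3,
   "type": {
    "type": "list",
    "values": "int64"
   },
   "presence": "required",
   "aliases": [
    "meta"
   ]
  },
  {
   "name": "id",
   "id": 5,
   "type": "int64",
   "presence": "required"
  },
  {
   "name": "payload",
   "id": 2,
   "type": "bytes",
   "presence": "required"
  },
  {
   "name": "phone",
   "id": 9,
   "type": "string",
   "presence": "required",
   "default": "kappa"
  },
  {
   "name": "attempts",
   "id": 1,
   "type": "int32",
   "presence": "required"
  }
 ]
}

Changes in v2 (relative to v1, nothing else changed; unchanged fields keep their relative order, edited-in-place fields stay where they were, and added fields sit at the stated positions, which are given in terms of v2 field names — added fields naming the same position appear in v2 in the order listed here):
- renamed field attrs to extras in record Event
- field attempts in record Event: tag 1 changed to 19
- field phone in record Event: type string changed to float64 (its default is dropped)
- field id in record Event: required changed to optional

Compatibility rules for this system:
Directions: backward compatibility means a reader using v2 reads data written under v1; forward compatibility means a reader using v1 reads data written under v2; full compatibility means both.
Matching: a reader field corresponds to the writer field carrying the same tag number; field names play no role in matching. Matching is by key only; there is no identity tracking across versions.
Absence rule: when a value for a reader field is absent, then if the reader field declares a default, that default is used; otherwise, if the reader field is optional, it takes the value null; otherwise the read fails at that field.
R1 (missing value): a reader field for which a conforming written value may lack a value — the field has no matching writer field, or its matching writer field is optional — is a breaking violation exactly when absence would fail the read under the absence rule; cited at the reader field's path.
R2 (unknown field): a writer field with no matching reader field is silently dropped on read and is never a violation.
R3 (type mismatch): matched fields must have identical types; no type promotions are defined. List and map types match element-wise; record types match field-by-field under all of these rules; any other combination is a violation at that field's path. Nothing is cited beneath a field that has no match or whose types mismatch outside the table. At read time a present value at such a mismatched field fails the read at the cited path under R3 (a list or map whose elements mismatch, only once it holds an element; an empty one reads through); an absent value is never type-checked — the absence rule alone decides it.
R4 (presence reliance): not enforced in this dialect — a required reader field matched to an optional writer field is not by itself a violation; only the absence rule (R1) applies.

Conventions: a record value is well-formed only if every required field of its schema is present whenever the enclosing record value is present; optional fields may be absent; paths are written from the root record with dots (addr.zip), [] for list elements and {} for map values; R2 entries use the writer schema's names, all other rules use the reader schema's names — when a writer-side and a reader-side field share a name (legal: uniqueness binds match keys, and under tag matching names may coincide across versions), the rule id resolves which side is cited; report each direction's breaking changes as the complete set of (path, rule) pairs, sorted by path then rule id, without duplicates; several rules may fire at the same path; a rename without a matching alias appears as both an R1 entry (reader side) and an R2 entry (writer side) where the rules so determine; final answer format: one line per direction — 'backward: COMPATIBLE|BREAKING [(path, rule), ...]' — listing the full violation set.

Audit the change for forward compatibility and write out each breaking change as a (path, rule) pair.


forward: BREAKING [(attempts, R1), (id, R1), (phone, R3)]

each type pair in Event: writer, then reader
forward on Event — v1 reading data written by v2:
  attrs <- extras (list<int64> -> list<int64>, writer required)
  id <- id (int64 -> int64, writer optional)
  payload <- payload (bytes -> bytes, writer required)
  phone <- phone (float64 -> string, writer required)
  attempts: no writer-side match
  writer attempts: unknown to reader
  breaking: (attempts, R1)
  breaking: (id, R1)
  breaking: (phone, R3)
  forward on Event therefore BREAKING (3)
the other Event changes do not affect what is asked:
  renamed field attrs to extras in record Event -> no rule fires on it in Event's dialect; the asked verdict holds


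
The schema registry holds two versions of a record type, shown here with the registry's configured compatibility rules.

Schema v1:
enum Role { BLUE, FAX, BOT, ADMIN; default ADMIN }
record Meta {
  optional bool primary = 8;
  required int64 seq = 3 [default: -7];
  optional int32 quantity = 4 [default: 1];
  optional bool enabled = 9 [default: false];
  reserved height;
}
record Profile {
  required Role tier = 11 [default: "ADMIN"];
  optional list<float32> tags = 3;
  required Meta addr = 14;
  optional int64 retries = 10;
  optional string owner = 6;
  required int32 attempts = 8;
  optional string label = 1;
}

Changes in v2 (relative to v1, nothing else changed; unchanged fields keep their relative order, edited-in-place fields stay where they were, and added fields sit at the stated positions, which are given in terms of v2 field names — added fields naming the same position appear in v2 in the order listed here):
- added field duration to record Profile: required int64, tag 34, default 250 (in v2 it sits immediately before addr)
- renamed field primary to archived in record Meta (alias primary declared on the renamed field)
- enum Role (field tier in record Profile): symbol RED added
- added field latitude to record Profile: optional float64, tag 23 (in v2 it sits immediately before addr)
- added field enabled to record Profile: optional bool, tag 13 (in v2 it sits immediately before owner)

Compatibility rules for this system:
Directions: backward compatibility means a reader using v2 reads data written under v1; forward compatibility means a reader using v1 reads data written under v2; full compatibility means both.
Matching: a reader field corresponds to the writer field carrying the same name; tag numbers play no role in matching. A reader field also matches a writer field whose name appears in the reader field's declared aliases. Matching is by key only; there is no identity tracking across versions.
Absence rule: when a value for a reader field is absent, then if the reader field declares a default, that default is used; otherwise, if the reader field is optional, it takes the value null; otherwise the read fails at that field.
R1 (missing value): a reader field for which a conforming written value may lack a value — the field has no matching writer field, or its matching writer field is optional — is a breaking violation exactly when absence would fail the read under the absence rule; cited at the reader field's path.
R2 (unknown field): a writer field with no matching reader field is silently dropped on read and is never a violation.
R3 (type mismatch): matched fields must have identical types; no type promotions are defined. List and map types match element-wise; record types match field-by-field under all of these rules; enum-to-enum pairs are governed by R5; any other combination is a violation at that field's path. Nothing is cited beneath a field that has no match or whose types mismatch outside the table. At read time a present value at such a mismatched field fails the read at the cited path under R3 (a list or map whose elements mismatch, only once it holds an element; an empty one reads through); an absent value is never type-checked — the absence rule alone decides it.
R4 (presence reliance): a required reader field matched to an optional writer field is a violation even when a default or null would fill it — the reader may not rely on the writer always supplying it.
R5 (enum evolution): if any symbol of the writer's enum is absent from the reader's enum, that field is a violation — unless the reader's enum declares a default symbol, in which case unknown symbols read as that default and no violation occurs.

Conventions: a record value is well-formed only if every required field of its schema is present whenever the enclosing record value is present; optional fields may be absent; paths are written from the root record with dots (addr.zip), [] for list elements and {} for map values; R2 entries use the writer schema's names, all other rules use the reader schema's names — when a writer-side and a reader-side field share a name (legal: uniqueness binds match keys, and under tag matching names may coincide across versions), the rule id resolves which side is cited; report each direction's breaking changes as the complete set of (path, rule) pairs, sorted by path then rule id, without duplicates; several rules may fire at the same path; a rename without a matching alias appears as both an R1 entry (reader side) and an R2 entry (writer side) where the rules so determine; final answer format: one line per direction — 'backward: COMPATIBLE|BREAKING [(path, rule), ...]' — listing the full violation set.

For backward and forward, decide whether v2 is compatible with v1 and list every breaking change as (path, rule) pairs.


each type pair in Profile: writer, then reader
backward on Profile — v2 reading data written by v1:
  tier <- tier (Role -> Role, writer required)
  tags <- tags (list<float32> -> list<float32>, writer optional)
  duration: no writer-side match
  latitude: no writer-side match
  addr <- addr (Meta -> Meta, writer required)
  retries <- retries (int64 -> int64, writer optional)
  enabled: no writer-side match
  owner <- owner (string -> string, writer optional)
  attempts <- attempts (int32 -> int32, writer required)
  label <- label (string -> string, writer optional)
  addr.archived <- addr.primary (bool -> bool, writer optional)
  addr.seq <- addr.seq (int64 -> int64, writer required)
  addr.quantity <- addr.quantity (int32 -> int32, writer optional)
  addr.enabled <- addr.enabled (bool -> bool, writer optional)
  => backward: COMPATIBLE
forward on Profile — v1 reading data written by v2:
  tier <- tier (Role -> Role, writer required)
  tags <- tags (list<float32> -> list<float32>, writer optional)
  addr <- addr (Meta -> Meta, writer required)
  retries <- retries (int64 -> int64, writer optional)
  owner <- owner (string -> string, writer optional)
  attempts <- attempts (int32 -> int32, writer required)
  label <- label (string -> string, writer optional)
  duration (writer side), unknown to reader
  latitude (writer side), unknown to reader
  enabled (writer side), unknown to reader
  addr.primary: no writer-side match
  addr.seq <- addr.seq (int64 -> int64, writer required)
  addr.quantity <- addr.quantity (int32 -> int32, writer optional)
  addr.enabled <- addr.enabled (bool -> bool, writer optional)
  addr.archived (writer side), unknown to reader
  => forward: COMPATIBLE

backward: COMPATIBLE []; forward: COMPATIBLE []


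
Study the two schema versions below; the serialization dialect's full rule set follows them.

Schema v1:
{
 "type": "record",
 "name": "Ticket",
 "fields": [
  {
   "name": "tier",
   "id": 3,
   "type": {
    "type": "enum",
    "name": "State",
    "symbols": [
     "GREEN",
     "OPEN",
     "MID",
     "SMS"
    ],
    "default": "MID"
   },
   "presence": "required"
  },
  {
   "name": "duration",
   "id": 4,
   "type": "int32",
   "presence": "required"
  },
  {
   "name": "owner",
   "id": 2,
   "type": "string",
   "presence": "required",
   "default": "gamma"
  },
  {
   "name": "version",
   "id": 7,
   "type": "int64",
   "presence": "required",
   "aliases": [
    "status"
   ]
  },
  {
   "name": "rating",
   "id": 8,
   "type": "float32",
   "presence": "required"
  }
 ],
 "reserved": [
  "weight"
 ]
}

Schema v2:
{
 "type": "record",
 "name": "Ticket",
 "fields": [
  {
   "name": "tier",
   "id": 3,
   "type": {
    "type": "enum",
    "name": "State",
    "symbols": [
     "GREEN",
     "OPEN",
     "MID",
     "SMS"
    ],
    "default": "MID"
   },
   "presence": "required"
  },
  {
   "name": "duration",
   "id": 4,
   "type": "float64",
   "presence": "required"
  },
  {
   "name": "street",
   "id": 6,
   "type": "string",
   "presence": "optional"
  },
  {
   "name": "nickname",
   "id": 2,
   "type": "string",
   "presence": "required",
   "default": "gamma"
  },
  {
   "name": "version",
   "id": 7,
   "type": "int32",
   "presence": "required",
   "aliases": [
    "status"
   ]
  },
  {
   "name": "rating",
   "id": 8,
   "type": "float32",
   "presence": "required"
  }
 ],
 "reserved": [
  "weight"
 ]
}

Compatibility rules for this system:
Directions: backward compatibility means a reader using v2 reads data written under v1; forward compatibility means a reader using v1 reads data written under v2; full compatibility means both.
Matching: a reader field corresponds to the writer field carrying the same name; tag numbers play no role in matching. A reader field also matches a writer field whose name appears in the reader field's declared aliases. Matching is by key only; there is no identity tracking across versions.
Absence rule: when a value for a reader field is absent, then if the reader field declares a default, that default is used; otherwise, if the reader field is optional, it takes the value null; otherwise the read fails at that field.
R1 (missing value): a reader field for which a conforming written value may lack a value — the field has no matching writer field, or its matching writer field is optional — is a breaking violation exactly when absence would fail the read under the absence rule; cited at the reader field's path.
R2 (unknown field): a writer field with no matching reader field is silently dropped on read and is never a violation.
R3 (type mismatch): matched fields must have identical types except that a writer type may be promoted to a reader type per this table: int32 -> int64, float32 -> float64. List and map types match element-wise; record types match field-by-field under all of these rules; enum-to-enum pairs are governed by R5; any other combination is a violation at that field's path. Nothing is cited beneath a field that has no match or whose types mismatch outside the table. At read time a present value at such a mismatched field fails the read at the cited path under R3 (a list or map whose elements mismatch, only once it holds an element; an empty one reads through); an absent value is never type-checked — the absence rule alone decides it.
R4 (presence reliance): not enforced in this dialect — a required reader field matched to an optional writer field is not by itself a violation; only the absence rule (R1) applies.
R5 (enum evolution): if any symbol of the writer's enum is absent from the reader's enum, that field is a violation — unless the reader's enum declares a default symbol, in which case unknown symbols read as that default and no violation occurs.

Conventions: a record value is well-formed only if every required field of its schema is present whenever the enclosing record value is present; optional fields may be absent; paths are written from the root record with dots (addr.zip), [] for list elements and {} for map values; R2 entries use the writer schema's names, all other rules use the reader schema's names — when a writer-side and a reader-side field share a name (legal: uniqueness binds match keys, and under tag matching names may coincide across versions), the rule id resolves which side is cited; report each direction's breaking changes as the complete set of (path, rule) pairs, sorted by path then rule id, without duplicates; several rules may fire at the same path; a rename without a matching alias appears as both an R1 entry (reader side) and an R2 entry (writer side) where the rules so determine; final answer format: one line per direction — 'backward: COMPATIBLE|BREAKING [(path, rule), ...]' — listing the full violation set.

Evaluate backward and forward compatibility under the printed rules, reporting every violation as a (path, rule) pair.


backward: BREAKING [(duration, R3), (version, R3)]; forward: BREAKING [(duration, R3)]

in Ticket below, arrows point writer -> reader
backward analysis of Ticket with v2 as reader and v1 as writer:
  tier <- tier (State -> State, writer required)
  duration <- duration (int32 -> float64, writer required)
  street: no writer match
  nickname: no writer match
  version <- version (int64 -> int32, writer required)
  rating <- rating (float32 -> float32, writer required)
  writer owner: unknown to reader
  breaking: (duration, R3)
  breaking: (version, R3)
  => backward verdict for Ticket: BREAKING, 2 violation(s)
forward analysis of Ticket with v1 as reader and v2 as writer:
  tier <- tier (State -> State, writer required)
  duration <- duration (float64 -> int32, writer required)
  owner: no writer match
  version <- version (int32 -> int64, writer required)
  rating <- rating (float32 -> float32, writer required)
  writer street: unknown to reader
  writer nickname: unknown to reader
  breaking: (duration, R3)
  => forward verdict for Ticket: BREAKING, 1 violation(s)
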